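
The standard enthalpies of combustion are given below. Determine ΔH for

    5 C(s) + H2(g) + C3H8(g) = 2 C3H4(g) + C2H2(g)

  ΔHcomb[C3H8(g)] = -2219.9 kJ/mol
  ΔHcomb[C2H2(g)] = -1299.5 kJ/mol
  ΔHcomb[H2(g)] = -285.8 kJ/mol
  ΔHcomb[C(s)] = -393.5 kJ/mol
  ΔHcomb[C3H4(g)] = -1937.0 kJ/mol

With combustion enthalpies, reactants minus products:
= [5·(-393.5) + 1·(-285.8) + 1·(-2219.9)] − [2·(-1937.0) + 1·(-1299.5)]
= 700.3 kJ/mol

ΔH = 700.3 kJ/mol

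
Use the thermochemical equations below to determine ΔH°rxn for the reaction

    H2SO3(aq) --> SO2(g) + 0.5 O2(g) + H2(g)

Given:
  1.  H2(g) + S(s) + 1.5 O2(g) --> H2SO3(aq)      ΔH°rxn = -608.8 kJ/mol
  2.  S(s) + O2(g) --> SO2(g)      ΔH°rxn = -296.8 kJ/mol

ΔH°rxn = 312.0 kJ/mol

eq. 1 reversed: +608.8 kJ/mol
eq. 2 as written: -296.8 kJ/mol
Since enthalpy is a state function, ΔH°rxn = (+608.8) + (-296.8) = 312.0 kJ/mol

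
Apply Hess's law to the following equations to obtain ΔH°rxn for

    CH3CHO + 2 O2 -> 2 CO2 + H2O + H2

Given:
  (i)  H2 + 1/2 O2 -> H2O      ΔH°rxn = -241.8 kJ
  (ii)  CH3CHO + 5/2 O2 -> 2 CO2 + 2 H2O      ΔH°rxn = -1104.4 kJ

ΔH°rxn = -862.6 kJ

(i) reversed (reverse to put H2 on the product side): +241.8 kJ
(ii) as written (CH3CHO already on the reactant side): -1104.4 kJ
ΔH°rxn = (+241.8) + (-1104.4) = -862.6 kJ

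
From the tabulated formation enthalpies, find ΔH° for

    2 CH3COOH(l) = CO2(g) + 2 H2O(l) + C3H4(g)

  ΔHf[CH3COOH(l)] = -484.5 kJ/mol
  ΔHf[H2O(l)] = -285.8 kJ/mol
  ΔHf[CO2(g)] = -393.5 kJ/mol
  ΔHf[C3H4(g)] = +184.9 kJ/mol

Products: 1·(-393.5) + 2·(-285.8) + 1·(+184.9) = -780.2
Reactants: 2·(-484.5) = -969.0
ΔH° = (-780.2) − (-969.0) = 188.8 kJ/mol

ΔH° = 188.8 kJ/mol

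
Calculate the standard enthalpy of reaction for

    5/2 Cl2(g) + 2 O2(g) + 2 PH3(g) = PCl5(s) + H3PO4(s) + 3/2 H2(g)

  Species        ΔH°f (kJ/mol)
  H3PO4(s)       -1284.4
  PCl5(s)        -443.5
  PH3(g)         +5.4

ΔH°rxn = -1738.7 kJ/mol

ΔH°rxn = Σ nΔHf°(products) − Σ nΔHf°(reactants).
Products: 1·(-443.5) + 1·(-1284.4) + 3/2·(+0.0) = -1727.9
Reactants: 5/2·(+0.0) + 2·(+0.0) + 2·(+5.4) = +10.8
ΔH°rxn = (-1727.9) − (+10.8) = -1738.7 kJ/mol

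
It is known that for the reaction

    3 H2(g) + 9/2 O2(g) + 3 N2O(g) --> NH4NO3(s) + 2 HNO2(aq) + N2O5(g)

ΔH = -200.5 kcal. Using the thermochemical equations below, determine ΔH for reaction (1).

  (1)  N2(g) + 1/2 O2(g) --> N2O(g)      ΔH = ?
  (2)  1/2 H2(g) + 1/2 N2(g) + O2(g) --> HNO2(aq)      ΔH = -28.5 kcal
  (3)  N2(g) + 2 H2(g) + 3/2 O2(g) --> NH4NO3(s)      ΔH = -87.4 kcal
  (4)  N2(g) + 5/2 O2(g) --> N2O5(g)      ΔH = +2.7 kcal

(1) reversed and × 3: contributes −3·x
(2) × 2: (2)·(-28.5) = -57.0 kcal
(3) as written: -87.4 kcal
(4) as written: +2.7 kcal
-200.5 = (-57.0) + (-87.4) + (+2.7) − 3·x
x = (-200.5 − (-141.7)) / (-3) = 19.6 kcal

ΔH = 19.6 kcal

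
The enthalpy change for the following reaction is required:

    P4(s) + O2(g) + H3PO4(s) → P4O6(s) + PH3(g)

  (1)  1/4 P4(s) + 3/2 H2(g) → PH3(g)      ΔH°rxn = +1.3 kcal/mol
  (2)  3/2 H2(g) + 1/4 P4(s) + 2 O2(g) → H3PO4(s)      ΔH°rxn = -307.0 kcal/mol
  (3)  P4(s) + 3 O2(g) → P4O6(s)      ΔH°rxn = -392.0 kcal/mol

ΔH°rxn = -83.7 kcal/mol

(1) as written (PH3(g) already on the product side): +1.3 kcal/mol
(2) reversed (reverse to put H3PO4(s) on the reactant side): +307.0 kcal/mol
(3) as written (P4O6(s) already on the product side): -392.0 kcal/mol
By Hess's law, ΔH°rxn = (+1.3) + (+307.0) + (-392.0) = -83.7 kcal/mol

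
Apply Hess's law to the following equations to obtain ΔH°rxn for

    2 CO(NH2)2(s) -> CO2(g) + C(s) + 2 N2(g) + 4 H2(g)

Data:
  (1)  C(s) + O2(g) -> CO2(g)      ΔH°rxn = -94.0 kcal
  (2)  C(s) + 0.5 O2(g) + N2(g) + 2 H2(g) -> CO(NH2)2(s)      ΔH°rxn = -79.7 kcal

ΔH°rxn = 65.4 kcal

(1) as written (CO2(g) already on the product side): -94.0 kcal
(2) reversed and × 2 (CO(NH2)2(s) must end up as a reactant; scale by 2 for the 2 CO(NH2)2(s)): (-2)·(-79.7) = +159.4 kcal
ΔH°rxn = (-94.0) + (+159.4) = 65.4 kcal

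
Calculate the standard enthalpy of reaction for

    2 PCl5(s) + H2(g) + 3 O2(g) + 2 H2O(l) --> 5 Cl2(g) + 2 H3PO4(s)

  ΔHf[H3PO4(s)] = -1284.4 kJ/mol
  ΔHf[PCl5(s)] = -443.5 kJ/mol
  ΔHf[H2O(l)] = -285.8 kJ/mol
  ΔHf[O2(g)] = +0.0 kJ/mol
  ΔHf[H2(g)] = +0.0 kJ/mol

ΔH° = -1110.2 kJ/mol

Products: 5·(+0.0) + 2·(-1284.4) = -2568.8
Reactants: 2·(-443.5) + 1·(+0.0) + 3·(+0.0) + 2·(-285.8) = -1458.6
ΔH° = (-2568.8) − (-1458.6) = -1110.2 kJ/mol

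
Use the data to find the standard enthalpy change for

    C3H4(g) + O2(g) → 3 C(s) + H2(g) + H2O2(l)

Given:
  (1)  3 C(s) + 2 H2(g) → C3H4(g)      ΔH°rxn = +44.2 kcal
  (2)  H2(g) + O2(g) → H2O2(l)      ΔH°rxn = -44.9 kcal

ΔH°rxn = -89.1 kcal

(1) reversed (reverse to put C3H4(g) on the reactant side): -44.2 kcal
(2) as written (H2O2(l) already on the product side): -44.9 kcal
ΔH°rxn = (-1)·(+44.2) + (1)·(-44.9) = -89.1 kcal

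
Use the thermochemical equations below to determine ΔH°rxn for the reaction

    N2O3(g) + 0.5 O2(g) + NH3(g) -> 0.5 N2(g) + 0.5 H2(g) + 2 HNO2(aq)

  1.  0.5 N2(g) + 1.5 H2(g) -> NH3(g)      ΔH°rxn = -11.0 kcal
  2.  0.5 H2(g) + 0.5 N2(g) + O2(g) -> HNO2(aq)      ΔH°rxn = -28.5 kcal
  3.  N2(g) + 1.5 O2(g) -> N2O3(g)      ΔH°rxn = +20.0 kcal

eq. 1 reversed: +11.0 kcal
eq. 2 × 2: (2)·(-28.5) = -57.0 kcal
eq. 3 reversed: -20.0 kcal
ΔH°rxn = (+11.0) + (-57.0) + (-20.0) = -66.0 kcal

ΔH°rxn = -66.0 kcal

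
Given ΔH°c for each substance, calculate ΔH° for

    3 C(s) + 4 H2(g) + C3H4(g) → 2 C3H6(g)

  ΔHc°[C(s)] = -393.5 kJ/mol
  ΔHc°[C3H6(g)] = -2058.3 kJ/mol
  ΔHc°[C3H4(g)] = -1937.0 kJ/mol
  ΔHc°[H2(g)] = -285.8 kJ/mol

With combustion enthalpies, reactants minus products:
= [3·(-393.5) + 4·(-285.8) + 1·(-1937.0)] − [2·(-2058.3)]
= -144.1 kJ/mol

ΔH° = -144.1 kJ/mol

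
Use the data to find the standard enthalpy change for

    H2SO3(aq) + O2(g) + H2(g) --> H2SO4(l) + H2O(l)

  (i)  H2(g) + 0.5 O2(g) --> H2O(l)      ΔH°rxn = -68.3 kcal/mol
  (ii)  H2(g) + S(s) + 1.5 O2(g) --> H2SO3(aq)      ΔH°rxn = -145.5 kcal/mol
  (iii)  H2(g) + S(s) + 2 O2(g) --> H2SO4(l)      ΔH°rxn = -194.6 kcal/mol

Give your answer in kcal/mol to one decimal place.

ΔH°rxn = -117.4 kcal/mol

(i) as written (H2O(l) already on the product side): -68.3 kcal/mol
(ii) reversed (H2SO3(aq) must end up as a reactant): +145.5 kcal/mol
(iii) as written (H2SO4(l) already on the product side): -194.6 kcal/mol
ΔH°rxn = (-68.3) + (+145.5) + (-194.6) = -117.4 kcal/mol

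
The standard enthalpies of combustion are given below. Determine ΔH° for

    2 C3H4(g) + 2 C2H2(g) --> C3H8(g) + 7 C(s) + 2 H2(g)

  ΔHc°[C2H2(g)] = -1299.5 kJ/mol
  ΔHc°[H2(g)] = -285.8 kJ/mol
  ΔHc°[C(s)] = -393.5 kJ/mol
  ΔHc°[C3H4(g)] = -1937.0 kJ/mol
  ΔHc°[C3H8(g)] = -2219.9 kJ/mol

ΔH° = -927.0 kJ/mol

Using ΔH = Σ nΔHc°(reactants) − Σ nΔHc°(products):
= [2·(-1937.0) + 2·(-1299.5)] − [1·(-2219.9) + 7·(-393.5) + 2·(-285.8)]
= -927.0 kJ/mol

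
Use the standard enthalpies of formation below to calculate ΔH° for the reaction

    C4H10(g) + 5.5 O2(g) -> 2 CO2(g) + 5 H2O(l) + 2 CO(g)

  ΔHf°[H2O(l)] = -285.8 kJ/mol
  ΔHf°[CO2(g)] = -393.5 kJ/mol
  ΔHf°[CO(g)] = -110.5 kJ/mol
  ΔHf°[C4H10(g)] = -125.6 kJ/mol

Products: 2·(-393.5) + 5·(-285.8) + 2·(-110.5) = -2437.0
Reactants: 1·(-125.6) + 11/2·(+0.0) = -125.6
ΔH° = (-2437.0) − (-125.6) = -2311.4 kJ/mol

ΔH° = -2311.4 kJ/mol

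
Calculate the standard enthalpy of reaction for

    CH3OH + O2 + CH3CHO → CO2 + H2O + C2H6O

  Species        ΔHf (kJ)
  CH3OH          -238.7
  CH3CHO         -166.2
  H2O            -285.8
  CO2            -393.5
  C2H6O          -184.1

ΔH°rxn = Σ nΔHf°(products) − Σ nΔHf°(reactants).
Products: 1·(-393.5) + 1·(-285.8) + 1·(-184.1) = -863.4
Reactants: 1·(-238.7) + 1·(+0.0) + 1·(-166.2) = -404.9
ΔH_rxn = (-863.4) − (-404.9) = -458.5 kJ

ΔH_rxn = -458.5 kJ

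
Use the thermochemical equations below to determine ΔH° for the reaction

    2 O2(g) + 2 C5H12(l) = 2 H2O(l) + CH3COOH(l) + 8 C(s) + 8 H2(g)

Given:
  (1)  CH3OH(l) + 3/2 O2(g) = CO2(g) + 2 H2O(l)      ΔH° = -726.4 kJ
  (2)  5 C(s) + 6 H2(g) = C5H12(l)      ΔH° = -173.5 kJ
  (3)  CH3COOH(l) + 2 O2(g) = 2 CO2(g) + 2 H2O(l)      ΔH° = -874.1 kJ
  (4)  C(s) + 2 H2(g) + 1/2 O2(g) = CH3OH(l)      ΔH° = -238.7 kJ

(1) × 2: (2)·(-726.4) = -1452.8 kJ
(2) reversed and × 2 (reverse to put C5H12(l) on the reactant side; scale by 2 for the 2 C5H12(l)): (-2)·(-173.5) = +347.0 kJ
(3) reversed (reverse to put CH3COOH(l) on the product side): +874.1 kJ
(4) × 2: (2)·(-238.7) = -477.4 kJ
By Hess's law, ΔH° = (-1452.8) + (+347.0) + (+874.1) + (-477.4) = -709.1 kJ

ΔH° = -709.1 kJ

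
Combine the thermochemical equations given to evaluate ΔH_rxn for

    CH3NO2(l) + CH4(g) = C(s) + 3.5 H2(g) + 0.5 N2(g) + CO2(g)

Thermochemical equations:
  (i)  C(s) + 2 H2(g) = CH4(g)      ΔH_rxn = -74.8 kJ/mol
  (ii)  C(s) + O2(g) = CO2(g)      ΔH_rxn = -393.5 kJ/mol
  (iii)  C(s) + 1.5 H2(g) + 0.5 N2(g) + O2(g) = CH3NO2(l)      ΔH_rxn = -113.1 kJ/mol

(i) reversed (CH4(g) must end up as a reactant): +74.8 kJ/mol
(ii) as written (CO2(g) already on the product side): -393.5 kJ/mol
(iii) reversed (CH3NO2(l) must end up as a reactant): +113.1 kJ/mol
ΔH_rxn = (+74.8) + (-393.5) + (+113.1) = -205.6 kJ/mol

ΔH_rxn = -205.6 kJ/mol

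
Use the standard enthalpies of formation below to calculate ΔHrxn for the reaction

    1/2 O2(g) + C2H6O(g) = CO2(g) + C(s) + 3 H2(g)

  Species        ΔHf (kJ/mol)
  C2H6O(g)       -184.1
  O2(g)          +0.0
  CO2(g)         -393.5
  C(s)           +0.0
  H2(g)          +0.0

ΔHrxn = -209.4 kJ/mol

Products: 1·(-393.5) + 1·(+0.0) + 3·(+0.0) = -393.5
Reactants: 1/2·(+0.0) + 1·(-184.1) = -184.1
ΔHrxn = (-393.5) − (-184.1) = -209.4 kJ/mol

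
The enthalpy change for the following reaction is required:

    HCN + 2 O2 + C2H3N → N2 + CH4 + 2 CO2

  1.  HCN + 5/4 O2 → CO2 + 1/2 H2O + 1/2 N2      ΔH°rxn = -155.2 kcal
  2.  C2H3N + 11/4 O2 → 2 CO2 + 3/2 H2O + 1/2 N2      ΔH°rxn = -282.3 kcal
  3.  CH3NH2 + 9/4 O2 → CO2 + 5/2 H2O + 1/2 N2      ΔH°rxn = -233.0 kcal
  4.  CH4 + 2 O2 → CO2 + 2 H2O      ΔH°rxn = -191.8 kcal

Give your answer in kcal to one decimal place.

ΔH°rxn = -245.7 kcal

eq. 1 as written (HCN already on the reactant side): -155.2 kcal
eq. 2 as written (C2H3N already on the reactant side): -282.3 kcal
eq. 3: not needed (CH3NH2 appears nowhere else).
eq. 4 reversed (reverse to put CH4 on the product side): +191.8 kcal
Combining the equations, ΔH°rxn = (-155.2) + (-282.3) + (+191.8) = -245.7 kcal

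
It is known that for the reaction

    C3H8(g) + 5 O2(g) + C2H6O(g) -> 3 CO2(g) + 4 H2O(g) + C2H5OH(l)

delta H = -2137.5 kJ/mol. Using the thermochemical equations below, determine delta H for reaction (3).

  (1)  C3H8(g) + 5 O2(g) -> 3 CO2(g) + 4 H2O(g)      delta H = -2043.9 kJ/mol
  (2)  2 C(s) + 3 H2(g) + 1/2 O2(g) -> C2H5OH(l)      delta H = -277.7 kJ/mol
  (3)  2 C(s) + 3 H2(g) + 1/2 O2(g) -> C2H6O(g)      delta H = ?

delta H = -184.1 kJ/mol

(1) as written: -2043.9 kJ/mol
(2) as written: -277.7 kJ/mol
(3) reversed: contributes −x
-2137.5 = (-2043.9) + (-277.7) − x
x = (-2137.5 − (-2321.6)) / (-1) = -184.1 kJ/mol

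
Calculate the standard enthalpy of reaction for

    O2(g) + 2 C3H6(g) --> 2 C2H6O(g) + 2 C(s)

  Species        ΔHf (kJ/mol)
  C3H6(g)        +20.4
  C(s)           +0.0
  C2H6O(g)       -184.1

Products: 2·(-184.1) + 2·(+0.0) = -368.2
Reactants: 1·(+0.0) + 2·(+20.4) = +40.8
ΔHrxn = (-368.2) − (+40.8) = -409.0 kJ/mol

ΔHrxn = -409.0 kJ/mol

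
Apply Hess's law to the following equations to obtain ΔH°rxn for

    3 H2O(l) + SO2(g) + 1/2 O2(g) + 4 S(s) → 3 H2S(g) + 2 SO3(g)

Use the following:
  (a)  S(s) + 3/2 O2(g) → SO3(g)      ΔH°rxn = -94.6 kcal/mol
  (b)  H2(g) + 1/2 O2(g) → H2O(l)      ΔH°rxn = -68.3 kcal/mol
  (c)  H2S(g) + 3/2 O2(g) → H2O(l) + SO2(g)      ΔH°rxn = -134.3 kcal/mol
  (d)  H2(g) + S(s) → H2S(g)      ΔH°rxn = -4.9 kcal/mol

ΔH°rxn = 71.9 kcal/mol

(a) × 2 (scale by 2 for the 2 SO3(g)): (2)·(-94.6) = -189.2 kcal/mol
(b) reversed and × 2: (-2)·(-68.3) = +136.6 kcal/mol
(c) reversed (SO2(g) must end up as a reactant): +134.3 kcal/mol
(d) × 2: (2)·(-4.9) = -9.8 kcal/mol
ΔH°rxn = (-189.2) + (+136.6) + (+134.3) + (-9.8) = 71.9 kcal/mol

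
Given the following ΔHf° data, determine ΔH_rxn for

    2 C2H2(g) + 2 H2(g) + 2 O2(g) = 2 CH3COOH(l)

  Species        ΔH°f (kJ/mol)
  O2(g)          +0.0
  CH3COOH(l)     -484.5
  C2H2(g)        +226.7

ΔH_rxn = -1422.4 kJ/mol

Products: 2·(-484.5) = -969.0
Reactants: 2·(+226.7) + 2·(+0.0) + 2·(+0.0) = +453.4
ΔH_rxn = (-969.0) − (+453.4) = -1422.4 kJ/mol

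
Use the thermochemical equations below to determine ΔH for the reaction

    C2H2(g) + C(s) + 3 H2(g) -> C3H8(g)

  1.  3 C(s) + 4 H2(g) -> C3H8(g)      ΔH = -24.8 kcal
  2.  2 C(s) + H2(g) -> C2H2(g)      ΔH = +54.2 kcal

ΔH = -79.0 kcal

eq. 1 as written: -24.8 kcal
eq. 2 reversed: -54.2 kcal
ΔH = (1)·(-24.8) + (-1)·(+54.2) = -79.0 kcal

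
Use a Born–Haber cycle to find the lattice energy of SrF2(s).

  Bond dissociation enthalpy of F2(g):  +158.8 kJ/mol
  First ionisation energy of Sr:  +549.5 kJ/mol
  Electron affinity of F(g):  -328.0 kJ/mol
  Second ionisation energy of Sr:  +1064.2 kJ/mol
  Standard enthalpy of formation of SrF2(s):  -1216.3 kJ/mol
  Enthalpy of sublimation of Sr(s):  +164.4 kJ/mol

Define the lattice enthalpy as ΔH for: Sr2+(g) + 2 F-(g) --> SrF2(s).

ΔHf° = 1·ΔHsub + 1·(ΣIE) + 1·D(F2) + 2·EA + U
-1216.3 = 1·(+164.4) + 1·(+1613.7) + 1·(+158.8) + 2·(-328.0) + U
U = -1216.3 − (+1280.9) = -2497.2 kJ/mol

U = -2497.2 kJ/mol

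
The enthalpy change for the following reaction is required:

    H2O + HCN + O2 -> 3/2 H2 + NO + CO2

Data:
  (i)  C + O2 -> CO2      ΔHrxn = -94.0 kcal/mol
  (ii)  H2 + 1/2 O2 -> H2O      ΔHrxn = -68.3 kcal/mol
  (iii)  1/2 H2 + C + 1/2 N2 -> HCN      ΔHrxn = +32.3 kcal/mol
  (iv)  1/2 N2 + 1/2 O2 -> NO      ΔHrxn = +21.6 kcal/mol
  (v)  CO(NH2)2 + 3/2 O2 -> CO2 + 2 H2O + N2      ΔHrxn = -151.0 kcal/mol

(i) as written: -94.0 kcal/mol
(ii) reversed: +68.3 kcal/mol
(iii) reversed (reverse to put HCN on the reactant side): -32.3 kcal/mol
(iv) as written (NO already on the product side): +21.6 kcal/mol
(v): not needed (CO(NH2)2 appears nowhere else).
Summing the manipulated equations, ΔHrxn = (1)·(-94.0) + (-1)·(-68.3) + (-1)·(+32.3) + (1)·(+21.6) = -36.4 kcal/mol

ΔHrxn = -36.4 kcal/mol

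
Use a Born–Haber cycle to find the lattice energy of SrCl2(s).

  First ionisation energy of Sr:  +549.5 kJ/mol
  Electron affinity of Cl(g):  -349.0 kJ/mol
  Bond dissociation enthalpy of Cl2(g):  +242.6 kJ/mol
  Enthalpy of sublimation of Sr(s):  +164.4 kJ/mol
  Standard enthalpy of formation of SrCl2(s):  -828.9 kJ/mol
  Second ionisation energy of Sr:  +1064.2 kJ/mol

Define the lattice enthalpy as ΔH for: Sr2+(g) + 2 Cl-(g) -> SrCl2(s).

ΔHf° = 1·ΔHsub + 1·(ΣIE) + 1·D(Cl2) + 2·EA + U
-828.9 = 1·(+164.4) + 1·(+1613.7) + 1·(+242.6) + 2·(-349.0) + U
U = -828.9 − (+1322.7) = -2151.6 kJ/mol

U = -2151.6 kJ/mol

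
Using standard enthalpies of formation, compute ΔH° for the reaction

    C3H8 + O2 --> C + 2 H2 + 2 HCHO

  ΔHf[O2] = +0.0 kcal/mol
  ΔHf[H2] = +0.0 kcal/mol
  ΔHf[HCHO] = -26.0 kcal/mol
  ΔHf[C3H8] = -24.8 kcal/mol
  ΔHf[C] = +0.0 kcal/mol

ΔH° = -27.2 kcal/mol

Products: 1·(+0.0) + 2·(+0.0) + 2·(-26.0) = -52.0
Reactants: 1·(-24.8) + 1·(+0.0) = -24.8
ΔH° = (-52.0) − (-24.8) = -27.2 kcal/mol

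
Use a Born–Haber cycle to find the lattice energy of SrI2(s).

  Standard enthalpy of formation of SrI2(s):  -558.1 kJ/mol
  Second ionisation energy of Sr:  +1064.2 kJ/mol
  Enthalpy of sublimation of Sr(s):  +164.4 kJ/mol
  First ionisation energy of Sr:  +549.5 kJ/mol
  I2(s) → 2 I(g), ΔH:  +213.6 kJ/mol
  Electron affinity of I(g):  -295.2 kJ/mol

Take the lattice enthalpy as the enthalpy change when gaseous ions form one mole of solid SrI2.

ΔHf° = 1·ΔHsub + 1·(ΣIE) + 1·D(I2) + 2·EA + U
-558.1 = 1·(+164.4) + 1·(+1613.7) + 1·(+213.6) + 2·(-295.2) + U
U = -558.1 − (+1401.3) = -1959.4 kJ/mol

U = -1959.4 kJ/mol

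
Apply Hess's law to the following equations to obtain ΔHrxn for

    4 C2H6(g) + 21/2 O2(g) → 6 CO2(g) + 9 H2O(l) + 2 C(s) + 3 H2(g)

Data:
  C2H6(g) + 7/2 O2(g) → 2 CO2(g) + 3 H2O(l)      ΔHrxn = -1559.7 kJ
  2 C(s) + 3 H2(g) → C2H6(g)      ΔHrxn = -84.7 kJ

ΔHrxn = -4594.4 kJ

equation 1 × 3: (3)·(-1559.7) = -4679.1 kJ
equation 2 reversed: +84.7 kJ
By Hess's law, ΔHrxn = (3)·(-1559.7) + (-1)·(-84.7) = -4594.4 kJ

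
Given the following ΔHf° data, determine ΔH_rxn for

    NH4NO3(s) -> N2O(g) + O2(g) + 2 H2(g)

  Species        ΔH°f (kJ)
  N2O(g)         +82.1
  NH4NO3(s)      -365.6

ΔH_rxn = 447.7 kJ

Products: 1·(+82.1) + 1·(+0.0) + 2·(+0.0) = +82.1
Reactants: 1·(-365.6) = -365.6
ΔH_rxn = (+82.1) − (-365.6) = 447.7 kJ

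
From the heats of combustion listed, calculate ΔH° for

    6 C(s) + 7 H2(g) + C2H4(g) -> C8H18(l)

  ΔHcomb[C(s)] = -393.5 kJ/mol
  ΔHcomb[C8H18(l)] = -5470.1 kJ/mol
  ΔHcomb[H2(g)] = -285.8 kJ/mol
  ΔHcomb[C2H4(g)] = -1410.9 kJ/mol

Using ΔH = Σ nΔHc°(reactants) − Σ nΔHc°(products):
= [6·(-393.5) + 7·(-285.8) + 1·(-1410.9)] − [1·(-5470.1)]
= -302.4 kJ/mol

ΔH° = -302.4 kJ/mol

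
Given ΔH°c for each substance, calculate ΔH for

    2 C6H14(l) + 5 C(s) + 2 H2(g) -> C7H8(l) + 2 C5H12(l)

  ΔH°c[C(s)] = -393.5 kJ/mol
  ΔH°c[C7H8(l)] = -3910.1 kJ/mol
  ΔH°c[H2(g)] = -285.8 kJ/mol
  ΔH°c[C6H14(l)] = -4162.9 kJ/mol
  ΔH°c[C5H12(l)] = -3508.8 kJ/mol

ΔH = 62.8 kJ/mol

With combustion enthalpies, reactants minus products:
= [2·(-4162.9) + 5·(-393.5) + 2·(-285.8)] − [1·(-3910.1) + 2·(-3508.8)]
= 62.8 kJ/mol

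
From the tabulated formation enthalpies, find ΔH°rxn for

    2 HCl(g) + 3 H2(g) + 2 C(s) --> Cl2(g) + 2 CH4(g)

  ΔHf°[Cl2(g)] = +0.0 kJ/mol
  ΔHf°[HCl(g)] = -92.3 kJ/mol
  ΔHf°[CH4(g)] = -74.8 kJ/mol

Products: 1·(+0.0) + 2·(-74.8) = -149.6
Reactants: 2·(-92.3) + 3·(+0.0) + 2·(+0.0) = -184.6
ΔH°rxn = (-149.6) − (-184.6) = 35.0 kJ/mol

ΔH°rxn = 35.0 kJ/mol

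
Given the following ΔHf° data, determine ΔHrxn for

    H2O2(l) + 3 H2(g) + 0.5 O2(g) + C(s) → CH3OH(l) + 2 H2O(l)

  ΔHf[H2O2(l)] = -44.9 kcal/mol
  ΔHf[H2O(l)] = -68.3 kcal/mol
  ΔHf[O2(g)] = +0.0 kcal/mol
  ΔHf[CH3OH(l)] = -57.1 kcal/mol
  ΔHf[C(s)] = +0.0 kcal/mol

Products: 1·(-57.1) + 2·(-68.3) = -193.7
Reactants: 1·(-44.9) + 3·(+0.0) + 1/2·(+0.0) + 1·(+0.0) = -44.9
ΔHrxn = (-193.7) − (-44.9) = -148.8 kcal/mol

ΔHrxn = -148.8 kcal/mol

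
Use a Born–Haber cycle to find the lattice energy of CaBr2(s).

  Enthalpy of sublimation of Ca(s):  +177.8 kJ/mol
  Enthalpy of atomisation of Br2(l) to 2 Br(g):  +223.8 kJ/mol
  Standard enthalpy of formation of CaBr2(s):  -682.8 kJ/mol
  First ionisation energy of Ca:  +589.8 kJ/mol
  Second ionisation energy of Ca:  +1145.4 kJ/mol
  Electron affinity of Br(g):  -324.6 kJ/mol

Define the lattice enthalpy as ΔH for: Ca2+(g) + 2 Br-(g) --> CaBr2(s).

ΔHf° = 1·ΔHsub + 1·(ΣIE) + 1·D(Br2) + 2·EA + U
-682.8 = 1·(+177.8) + 1·(+1735.2) + 1·(+223.8) + 2·(-324.6) + U
U = -682.8 − (+1487.6) = -2170.4 kJ/mol

U = -2170.4 kJ/mol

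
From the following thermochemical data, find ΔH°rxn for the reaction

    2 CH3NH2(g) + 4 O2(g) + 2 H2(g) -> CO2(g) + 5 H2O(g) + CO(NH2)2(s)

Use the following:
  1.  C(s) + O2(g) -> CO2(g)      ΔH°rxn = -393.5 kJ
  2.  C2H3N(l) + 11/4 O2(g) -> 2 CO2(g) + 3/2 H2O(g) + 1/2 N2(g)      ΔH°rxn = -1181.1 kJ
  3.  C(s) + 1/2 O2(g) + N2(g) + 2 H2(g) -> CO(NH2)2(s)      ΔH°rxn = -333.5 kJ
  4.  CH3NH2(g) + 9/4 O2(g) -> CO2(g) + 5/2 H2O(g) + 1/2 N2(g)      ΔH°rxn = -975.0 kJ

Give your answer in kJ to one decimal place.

eq. 1 reversed: +393.5 kJ
eq. 2: not needed.
eq. 3 as written: -333.5 kJ
eq. 4 × 2: (2)·(-975.0) = -1950.0 kJ
Combining the equations, ΔH°rxn = (+393.5) + (-333.5) + (-1950.0) = -1890.0 kJ

ΔH°rxn = -1890.0 kJ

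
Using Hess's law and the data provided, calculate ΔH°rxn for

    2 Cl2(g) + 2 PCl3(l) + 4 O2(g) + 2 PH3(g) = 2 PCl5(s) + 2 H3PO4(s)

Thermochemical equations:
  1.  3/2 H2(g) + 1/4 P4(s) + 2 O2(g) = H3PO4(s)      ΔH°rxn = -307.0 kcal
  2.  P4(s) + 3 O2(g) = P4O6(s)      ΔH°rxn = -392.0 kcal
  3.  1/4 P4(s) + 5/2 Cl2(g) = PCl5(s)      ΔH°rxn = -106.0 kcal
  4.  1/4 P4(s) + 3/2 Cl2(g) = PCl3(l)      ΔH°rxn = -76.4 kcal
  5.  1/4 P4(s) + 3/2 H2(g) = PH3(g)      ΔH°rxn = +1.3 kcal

ΔH°rxn = -675.8 kcal

eq. 1 × 2: (2)·(-307.0) = -614.0 kcal
eq. 2: not needed.
eq. 3 × 2: (2)·(-106.0) = -212.0 kcal
eq. 4 reversed and × 2: (-2)·(-76.4) = +152.8 kcal
eq. 5 reversed and × 2: (-2)·(+1.3) = -2.6 kcal
Summing the manipulated equations, ΔH°rxn = (-614.0) + (-212.0) + (+152.8) + (-2.6) = -675.8 kcal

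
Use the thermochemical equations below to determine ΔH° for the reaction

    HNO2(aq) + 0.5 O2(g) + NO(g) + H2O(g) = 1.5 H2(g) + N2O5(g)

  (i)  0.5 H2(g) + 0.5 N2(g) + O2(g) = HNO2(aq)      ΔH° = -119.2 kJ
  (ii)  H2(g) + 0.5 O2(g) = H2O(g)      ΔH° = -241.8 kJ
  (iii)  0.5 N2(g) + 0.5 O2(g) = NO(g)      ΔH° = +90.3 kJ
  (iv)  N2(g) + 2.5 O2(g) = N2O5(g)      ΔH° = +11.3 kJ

ΔH° = 282.0 kJ

(i) reversed: +119.2 kJ
(ii) reversed: +241.8 kJ
(iii) reversed: -90.3 kJ
(iv) as written: +11.3 kJ
ΔH° = (-1)·(-119.2) + (-1)·(-241.8) + (-1)·(+90.3) + (1)·(+11.3) = 282.0 kJ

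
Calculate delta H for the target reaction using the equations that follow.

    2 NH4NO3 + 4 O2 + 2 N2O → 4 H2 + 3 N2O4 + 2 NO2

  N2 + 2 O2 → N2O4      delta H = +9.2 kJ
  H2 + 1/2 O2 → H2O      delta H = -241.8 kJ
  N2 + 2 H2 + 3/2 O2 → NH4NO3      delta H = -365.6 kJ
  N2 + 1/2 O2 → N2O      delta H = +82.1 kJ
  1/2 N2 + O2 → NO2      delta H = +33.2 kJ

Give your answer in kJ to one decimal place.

equation 1 × 3 (×3 to match 3 N2O4 in the target): (3)·(+9.2) = +27.6 kJ
equation 2: not needed (H2O appears nowhere else).
equation 3 reversed and × 2 (reverse to put NH4NO3 on the reactant side; scale by 2 for the 2 NH4NO3): (-2)·(-365.6) = +731.2 kJ
equation 4 reversed and × 2 (reverse to put N2O on the reactant side; ×2 to match 2 N2O in the target): (-2)·(+82.1) = -164.2 kJ
equation 5 × 2 (scale by 2 for the 2 NO2): (2)·(+33.2) = +66.4 kJ
delta H = (3)·(+9.2) + (-2)·(-365.6) + (-2)·(+82.1) + (2)·(+33.2) = 661.0 kJ

delta H = 661.0 kJ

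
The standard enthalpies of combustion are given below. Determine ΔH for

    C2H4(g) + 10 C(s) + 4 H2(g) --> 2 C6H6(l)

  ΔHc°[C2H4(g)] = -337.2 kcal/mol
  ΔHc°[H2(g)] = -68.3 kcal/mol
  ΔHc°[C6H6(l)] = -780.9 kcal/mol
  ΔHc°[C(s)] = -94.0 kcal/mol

With combustion enthalpies, reactants minus products:
= [1·(-337.2) + 10·(-94.0) + 4·(-68.3)] − [2·(-780.9)]
= 11.4 kcal/mol

ΔH = 11.4 kcal/mol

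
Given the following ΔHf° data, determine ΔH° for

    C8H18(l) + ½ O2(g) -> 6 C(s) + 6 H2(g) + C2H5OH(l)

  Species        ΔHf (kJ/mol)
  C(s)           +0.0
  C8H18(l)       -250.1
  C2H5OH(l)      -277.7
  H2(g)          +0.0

ΔH°rxn = Σ nΔHf°(products) − Σ nΔHf°(reactants).
Products: 6·(+0.0) + 6·(+0.0) + 1·(-277.7) = -277.7
Reactants: 1·(-250.1) + 1/2·(+0.0) = -250.1
ΔH° = (-277.7) − (-250.1) = -27.6 kJ/mol

ΔH° = -27.6 kJ/mol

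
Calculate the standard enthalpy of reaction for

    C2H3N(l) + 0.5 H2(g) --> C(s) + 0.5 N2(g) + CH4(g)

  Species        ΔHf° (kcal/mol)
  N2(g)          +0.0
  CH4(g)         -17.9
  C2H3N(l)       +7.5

ΔH°rxn = Σ nΔHf°(products) − Σ nΔHf°(reactants).
Products: 1·(+0.0) + 1/2·(+0.0) + 1·(-17.9) = -17.9
Reactants: 1·(+7.5) + 1/2·(+0.0) = +7.5
ΔHrxn = (-17.9) − (+7.5) = -25.4 kcal/mol

ΔHrxn = -25.4 kcal/mol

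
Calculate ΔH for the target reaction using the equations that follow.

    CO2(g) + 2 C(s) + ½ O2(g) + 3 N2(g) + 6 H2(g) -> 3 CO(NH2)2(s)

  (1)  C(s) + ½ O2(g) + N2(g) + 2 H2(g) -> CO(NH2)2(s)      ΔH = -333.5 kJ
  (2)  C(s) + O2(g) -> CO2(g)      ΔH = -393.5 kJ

(1) × 3: (3)·(-333.5) = -1000.5 kJ
(2) reversed: +393.5 kJ
ΔH = (-1000.5) + (+393.5) = -607.0 kJ

ΔH = -607.0 kJ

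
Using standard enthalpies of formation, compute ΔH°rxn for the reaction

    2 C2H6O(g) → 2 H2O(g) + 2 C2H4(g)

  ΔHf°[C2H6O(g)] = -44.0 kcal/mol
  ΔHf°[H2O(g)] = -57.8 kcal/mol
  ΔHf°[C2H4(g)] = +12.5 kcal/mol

Products: 2·(-57.8) + 2·(+12.5) = -90.6
Reactants: 2·(-44.0) = -88.0
ΔH°rxn = (-90.6) − (-88.0) = -2.6 kcal/mol

ΔH°rxn = -2.6 kcal/mol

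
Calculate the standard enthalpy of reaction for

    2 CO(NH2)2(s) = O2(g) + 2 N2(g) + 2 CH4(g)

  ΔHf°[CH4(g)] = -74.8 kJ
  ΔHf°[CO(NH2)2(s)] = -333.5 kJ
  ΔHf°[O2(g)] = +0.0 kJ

ΔH°rxn = 517.4 kJ

ΔH°rxn = Σ nΔHf°(products) − Σ nΔHf°(reactants).
Products: 1·(+0.0) + 2·(+0.0) + 2·(-74.8) = -149.6
Reactants: 2·(-333.5) = -667.0
ΔH°rxn = (-149.6) − (-667.0) = 517.4 kJ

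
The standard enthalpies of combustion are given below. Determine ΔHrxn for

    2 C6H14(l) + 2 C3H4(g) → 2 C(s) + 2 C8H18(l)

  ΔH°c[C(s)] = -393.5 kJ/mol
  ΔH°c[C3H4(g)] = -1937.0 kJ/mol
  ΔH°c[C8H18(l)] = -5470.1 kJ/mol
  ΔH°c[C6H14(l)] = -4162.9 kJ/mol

ΔHrxn = -472.6 kJ/mol

With combustion enthalpies, reactants minus products:
= [2·(-4162.9) + 2·(-1937.0)] − [2·(-393.5) + 2·(-5470.1)]
= -472.6 kJ/mol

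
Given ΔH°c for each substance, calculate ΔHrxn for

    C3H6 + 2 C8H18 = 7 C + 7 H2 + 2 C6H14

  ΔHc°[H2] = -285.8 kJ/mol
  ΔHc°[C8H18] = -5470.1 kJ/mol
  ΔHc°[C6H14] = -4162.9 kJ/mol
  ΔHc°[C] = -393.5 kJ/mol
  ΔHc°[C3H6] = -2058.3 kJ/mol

ΔHrxn = 82.4 kJ/mol

Using ΔH = Σ nΔHc°(reactants) − Σ nΔHc°(products):
= [1·(-2058.3) + 2·(-5470.1)] − [7·(-393.5) + 7·(-285.8) + 2·(-4162.9)]
= 82.4 kJ/mol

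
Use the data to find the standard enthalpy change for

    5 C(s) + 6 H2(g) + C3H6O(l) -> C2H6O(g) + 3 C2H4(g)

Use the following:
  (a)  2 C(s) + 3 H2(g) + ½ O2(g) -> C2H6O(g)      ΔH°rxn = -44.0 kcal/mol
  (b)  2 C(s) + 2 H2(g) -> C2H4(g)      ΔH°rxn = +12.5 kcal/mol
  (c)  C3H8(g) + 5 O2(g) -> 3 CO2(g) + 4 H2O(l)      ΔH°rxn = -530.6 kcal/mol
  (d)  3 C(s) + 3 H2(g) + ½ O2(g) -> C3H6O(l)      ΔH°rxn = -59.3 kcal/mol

(a) as written (C2H6O(g) already on the product side): -44.0 kcal/mol
(b) × 3 (×3 to match 3 C2H4(g) in the target): (3)·(+12.5) = +37.5 kcal/mol
(c): not needed (C3H8(g) appears nowhere else).
(d) reversed (C3H6O(l) must end up as a reactant): +59.3 kcal/mol
ΔH°rxn = (-44.0) + (+37.5) + (+59.3) = 52.8 kcal/mol

ΔH°rxn = 52.8 kcal/mol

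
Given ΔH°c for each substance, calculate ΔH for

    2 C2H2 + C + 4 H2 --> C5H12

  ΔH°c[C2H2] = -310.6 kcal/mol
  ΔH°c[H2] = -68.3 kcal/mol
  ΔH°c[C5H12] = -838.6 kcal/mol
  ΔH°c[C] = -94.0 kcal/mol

Using ΔH = Σ nΔHc°(reactants) − Σ nΔHc°(products):
= [2·(-310.6) + 1·(-94.0) + 4·(-68.3)] − [1·(-838.6)]
= -149.8 kcal/mol

ΔH = -149.8 kcal/mol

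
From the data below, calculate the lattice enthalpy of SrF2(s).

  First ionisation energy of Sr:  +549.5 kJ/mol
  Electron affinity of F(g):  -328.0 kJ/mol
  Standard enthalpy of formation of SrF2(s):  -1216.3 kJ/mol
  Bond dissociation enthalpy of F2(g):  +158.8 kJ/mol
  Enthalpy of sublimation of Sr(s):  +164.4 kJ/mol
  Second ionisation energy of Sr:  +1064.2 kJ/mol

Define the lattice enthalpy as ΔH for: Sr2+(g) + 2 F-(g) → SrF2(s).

U = -2497.2 kJ/mol

ΔHf° = 1·ΔHsub + 1·(ΣIE) + 1·D(F2) + 2·EA + U
-1216.3 = 1·(+164.4) + 1·(+1613.7) + 1·(+158.8) + 2·(-328.0) + U
U = -1216.3 − (+1280.9) = -2497.2 kJ/mol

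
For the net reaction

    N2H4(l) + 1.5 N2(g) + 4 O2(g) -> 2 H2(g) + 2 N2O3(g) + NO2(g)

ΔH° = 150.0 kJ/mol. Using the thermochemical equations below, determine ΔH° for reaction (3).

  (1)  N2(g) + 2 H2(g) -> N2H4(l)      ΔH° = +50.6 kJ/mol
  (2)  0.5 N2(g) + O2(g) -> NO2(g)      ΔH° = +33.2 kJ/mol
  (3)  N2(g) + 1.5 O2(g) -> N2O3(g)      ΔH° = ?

ΔH° = 83.7 kJ/mol

(1) reversed (N2H4(l) must end up as a reactant): -50.6 kJ/mol
(2) as written (NO2(g) already on the product side): +33.2 kJ/mol
(3) × 2 (×2 to match 2 N2O3(g) in the target): contributes 2·x
+150.0 = (-50.6) + (+33.2) + 2·x
x = (+150.0 − (-17.4)) / (2) = 83.7 kJ/mol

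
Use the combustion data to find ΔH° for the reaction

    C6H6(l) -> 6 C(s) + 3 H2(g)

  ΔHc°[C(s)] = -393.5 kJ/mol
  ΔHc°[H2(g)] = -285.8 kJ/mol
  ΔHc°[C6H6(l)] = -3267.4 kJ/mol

ΔH° = -49.0 kJ/mol

Using ΔH = Σ nΔHc°(reactants) − Σ nΔHc°(products):
= [1·(-3267.4)] − [6·(-393.5) + 3·(-285.8)]
= -49.0 kJ/mol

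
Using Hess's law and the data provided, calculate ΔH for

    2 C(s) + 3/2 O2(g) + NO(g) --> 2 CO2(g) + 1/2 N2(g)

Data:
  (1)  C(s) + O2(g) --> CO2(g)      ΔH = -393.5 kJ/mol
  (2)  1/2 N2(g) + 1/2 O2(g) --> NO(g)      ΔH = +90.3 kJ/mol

(1) × 2: (2)·(-393.5) = -787.0 kJ/mol
(2) reversed: -90.3 kJ/mol
By Hess's law, ΔH = (2)·(-393.5) + (-1)·(+90.3) = -877.3 kJ/mol

ΔH = -877.3 kJ/mol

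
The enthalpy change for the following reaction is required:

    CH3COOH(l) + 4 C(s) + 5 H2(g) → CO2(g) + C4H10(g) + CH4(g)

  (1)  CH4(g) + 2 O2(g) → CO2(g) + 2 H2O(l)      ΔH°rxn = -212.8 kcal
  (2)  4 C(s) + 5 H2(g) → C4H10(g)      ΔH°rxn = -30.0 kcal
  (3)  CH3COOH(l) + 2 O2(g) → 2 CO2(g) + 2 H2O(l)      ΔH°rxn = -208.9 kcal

ΔH°rxn = -26.1 kcal

(1) reversed: +212.8 kcal
(2) as written: -30.0 kcal
(3) as written: -208.9 kcal
ΔH°rxn = (-1)·(-212.8) + (1)·(-30.0) + (1)·(-208.9) = -26.1 kcal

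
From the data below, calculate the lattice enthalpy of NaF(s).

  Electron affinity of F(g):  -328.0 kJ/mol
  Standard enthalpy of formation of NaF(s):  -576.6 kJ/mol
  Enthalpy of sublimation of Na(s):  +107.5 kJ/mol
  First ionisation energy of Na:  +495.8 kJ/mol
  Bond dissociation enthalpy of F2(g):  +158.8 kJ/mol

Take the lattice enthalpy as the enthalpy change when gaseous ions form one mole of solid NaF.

U = -931.3 kJ/mol

ΔHf° = 1·ΔHsub + 1·(ΣIE) + 1/2·D(F2) + 1·EA + U
-576.6 = 1·(+107.5) + 1·(+495.8) + 1/2·(+158.8) + 1·(-328.0) + U
U = -576.6 − (+354.7) = -931.3 kJ/mol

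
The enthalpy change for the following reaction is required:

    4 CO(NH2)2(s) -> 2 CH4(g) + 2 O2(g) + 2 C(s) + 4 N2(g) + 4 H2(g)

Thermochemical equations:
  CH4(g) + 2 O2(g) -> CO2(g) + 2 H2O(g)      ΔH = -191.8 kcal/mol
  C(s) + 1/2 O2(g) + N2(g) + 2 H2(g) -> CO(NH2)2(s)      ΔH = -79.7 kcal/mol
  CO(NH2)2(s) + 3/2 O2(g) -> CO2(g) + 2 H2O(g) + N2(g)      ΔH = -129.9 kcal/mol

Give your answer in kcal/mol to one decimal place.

ΔH = 283.2 kcal/mol

equation 1 reversed and × 2: (-2)·(-191.8) = +383.6 kcal/mol
equation 2 reversed and × 2: (-2)·(-79.7) = +159.4 kcal/mol
equation 3 × 2: (2)·(-129.9) = -259.8 kcal/mol
ΔH = (-2)·(-191.8) + (-2)·(-79.7) + (2)·(-129.9) = 283.2 kcal/mol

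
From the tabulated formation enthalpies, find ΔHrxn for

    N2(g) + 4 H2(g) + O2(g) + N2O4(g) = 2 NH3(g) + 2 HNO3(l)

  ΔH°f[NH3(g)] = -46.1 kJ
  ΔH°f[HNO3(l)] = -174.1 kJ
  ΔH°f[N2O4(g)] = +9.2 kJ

ΔH°rxn = Σ nΔHf°(products) − Σ nΔHf°(reactants).
Products: 2·(-46.1) + 2·(-174.1) = -440.4
Reactants: 1·(+0.0) + 4·(+0.0) + 1·(+0.0) + 1·(+9.2) = +9.2
ΔHrxn = (-440.4) − (+9.2) = -449.6 kJ

ΔHrxn = -449.6 kJ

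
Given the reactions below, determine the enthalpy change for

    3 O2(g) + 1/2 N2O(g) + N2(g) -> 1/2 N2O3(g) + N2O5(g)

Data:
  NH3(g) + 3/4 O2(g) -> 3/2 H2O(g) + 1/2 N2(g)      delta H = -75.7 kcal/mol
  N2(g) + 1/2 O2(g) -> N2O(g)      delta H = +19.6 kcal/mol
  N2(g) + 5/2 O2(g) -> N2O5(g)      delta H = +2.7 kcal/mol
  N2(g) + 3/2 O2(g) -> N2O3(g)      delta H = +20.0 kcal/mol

delta H = 2.9 kcal/mol

equation 1: not needed.
equation 2 reversed and × 1/2: (-1/2)·(+19.6) = -9.8 kcal/mol
equation 3 as written: +2.7 kcal/mol
equation 4 × 1/2: (1/2)·(+20.0) = +10.0 kcal/mol
Combining the equations, delta H = (-9.8) + (+2.7) + (+10.0) = 2.9 kcal/mol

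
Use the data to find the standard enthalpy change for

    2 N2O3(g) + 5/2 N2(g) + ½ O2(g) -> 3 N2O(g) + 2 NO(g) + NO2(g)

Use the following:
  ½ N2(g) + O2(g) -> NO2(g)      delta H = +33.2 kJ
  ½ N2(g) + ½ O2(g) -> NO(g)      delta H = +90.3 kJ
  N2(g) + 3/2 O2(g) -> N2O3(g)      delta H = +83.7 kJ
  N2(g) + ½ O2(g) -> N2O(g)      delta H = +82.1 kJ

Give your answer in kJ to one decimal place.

equation 1 as written (NO2(g) already on the product side): +33.2 kJ
equation 2 × 2 (scale by 2 for the 2 NO(g)): (2)·(+90.3) = +180.6 kJ
equation 3 reversed and × 2 (N2O3(g) must end up as a reactant; scale by 2 for the 2 N2O3(g)): (-2)·(+83.7) = -167.4 kJ
equation 4 × 3 (scale by 3 for the 3 N2O(g)): (3)·(+82.1) = +246.3 kJ
delta H = (+33.2) + (+180.6) + (-167.4) + (+246.3) = 292.7 kJ

delta H = 292.7 kJ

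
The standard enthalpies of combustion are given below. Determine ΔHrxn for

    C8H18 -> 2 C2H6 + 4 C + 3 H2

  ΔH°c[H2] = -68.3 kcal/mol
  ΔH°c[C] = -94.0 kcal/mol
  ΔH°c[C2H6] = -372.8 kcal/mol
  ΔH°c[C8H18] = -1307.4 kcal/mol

With combustion enthalpies, reactants minus products:
= [1·(-1307.4)] − [2·(-372.8) + 4·(-94.0) + 3·(-68.3)]
= 19.1 kcal/mol

ΔHrxn = 19.1 kcal/mol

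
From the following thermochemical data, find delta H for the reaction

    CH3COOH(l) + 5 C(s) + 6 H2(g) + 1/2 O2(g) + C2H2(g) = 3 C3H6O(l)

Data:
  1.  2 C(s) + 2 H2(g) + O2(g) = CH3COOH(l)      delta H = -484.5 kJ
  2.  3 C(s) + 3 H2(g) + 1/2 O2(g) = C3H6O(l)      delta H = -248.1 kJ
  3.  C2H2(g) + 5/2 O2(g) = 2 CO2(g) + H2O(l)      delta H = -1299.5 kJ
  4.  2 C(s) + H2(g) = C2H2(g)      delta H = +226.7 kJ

delta H = -486.5 kJ

eq. 1 reversed: +484.5 kJ
eq. 2 × 3: (3)·(-248.1) = -744.3 kJ
eq. 3: not needed.
eq. 4 reversed: -226.7 kJ
delta H = (+484.5) + (-744.3) + (-226.7) = -486.5 kJ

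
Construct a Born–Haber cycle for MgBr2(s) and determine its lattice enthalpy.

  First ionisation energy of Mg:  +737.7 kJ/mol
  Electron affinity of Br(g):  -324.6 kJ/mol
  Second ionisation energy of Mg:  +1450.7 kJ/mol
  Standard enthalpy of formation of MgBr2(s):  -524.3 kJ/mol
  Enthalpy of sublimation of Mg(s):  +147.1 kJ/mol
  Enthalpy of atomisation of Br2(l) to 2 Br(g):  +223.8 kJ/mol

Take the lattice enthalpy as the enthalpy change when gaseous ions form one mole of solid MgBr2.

ΔHf° = 1·ΔHsub + 1·(ΣIE) + 1·D(Br2) + 2·EA + U
-524.3 = 1·(+147.1) + 1·(+2188.4) + 1·(+223.8) + 2·(-324.6) + U
U = -524.3 − (+1910.1) = -2434.4 kJ/mol

U = -2434.4 kJ/mol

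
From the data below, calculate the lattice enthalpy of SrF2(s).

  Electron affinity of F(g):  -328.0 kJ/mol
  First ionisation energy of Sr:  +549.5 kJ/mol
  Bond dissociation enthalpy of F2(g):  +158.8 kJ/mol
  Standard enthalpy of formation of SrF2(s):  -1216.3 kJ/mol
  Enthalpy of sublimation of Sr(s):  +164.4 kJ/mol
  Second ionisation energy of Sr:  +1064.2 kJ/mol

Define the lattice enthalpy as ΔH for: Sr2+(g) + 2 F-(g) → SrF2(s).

U = -2497.2 kJ/mol

ΔHf° = 1·ΔHsub + 1·(ΣIE) + 1·D(F2) + 2·EA + U
-1216.3 = 1·(+164.4) + 1·(+1613.7) + 1·(+158.8) + 2·(-328.0) + U
U = -1216.3 − (+1280.9) = -2497.2 kJ/mol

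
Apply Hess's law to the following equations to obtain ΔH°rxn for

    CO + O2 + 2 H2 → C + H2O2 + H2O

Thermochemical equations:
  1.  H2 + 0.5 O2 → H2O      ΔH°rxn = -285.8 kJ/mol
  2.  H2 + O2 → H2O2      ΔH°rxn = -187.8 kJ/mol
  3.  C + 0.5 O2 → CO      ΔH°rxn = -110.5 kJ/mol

ΔH°rxn = -363.1 kJ/mol

eq. 1 as written (H2O already on the product side): -285.8 kJ/mol
eq. 2 as written (H2O2 already on the product side): -187.8 kJ/mol
eq. 3 reversed (reverse to put CO on the reactant side): +110.5 kJ/mol
ΔH°rxn = (1)·(-285.8) + (1)·(-187.8) + (-1)·(-110.5) = -363.1 kJ/mol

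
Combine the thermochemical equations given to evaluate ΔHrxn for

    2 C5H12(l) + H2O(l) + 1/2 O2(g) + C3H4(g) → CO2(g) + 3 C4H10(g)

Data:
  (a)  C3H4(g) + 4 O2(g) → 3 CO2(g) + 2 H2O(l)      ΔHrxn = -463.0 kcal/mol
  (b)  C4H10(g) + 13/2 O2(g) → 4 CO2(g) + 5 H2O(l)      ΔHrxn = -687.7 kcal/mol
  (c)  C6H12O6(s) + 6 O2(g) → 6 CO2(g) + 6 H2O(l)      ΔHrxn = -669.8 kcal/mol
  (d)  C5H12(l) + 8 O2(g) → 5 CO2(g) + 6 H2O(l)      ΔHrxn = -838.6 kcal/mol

ΔHrxn = -77.1 kcal/mol

(a) as written (C3H4(g) already on the reactant side): -463.0 kcal/mol
(b) reversed and × 3 (C4H10(g) must end up as a product; scale by 3 for the 3 C4H10(g)): (-3)·(-687.7) = +2063.1 kcal/mol
(c): not needed (C6H12O6(s) appears nowhere else).
(d) × 2 (×2 to match 2 C5H12(l) in the target): (2)·(-838.6) = -1677.2 kcal/mol
ΔHrxn = (1)·(-463.0) + (-3)·(-687.7) + (2)·(-838.6) = -77.1 kcal/mol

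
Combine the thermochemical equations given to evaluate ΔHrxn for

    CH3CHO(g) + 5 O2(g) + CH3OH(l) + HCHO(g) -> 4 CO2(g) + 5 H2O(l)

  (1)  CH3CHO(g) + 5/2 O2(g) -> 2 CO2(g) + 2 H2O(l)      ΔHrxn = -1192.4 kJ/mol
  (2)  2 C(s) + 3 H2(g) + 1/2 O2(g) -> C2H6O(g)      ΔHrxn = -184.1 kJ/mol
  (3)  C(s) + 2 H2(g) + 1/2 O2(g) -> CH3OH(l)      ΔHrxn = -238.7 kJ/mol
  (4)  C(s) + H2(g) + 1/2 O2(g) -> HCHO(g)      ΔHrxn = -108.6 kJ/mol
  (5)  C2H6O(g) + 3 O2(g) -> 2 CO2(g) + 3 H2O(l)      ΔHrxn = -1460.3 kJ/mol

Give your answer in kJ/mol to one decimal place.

ΔHrxn = -2489.5 kJ/mol

(1) as written (CH3CHO(g) already on the reactant side): -1192.4 kJ/mol
(2) as written: -184.1 kJ/mol
(3) reversed (CH3OH(l) must end up as a reactant): +238.7 kJ/mol
(4) reversed (HCHO(g) must end up as a reactant): +108.6 kJ/mol
(5) as written: -1460.3 kJ/mol
By Hess's law, ΔHrxn = (-1192.4) + (-184.1) + (+238.7) + (+108.6) + (-1460.3) = -2489.5 kJ/mol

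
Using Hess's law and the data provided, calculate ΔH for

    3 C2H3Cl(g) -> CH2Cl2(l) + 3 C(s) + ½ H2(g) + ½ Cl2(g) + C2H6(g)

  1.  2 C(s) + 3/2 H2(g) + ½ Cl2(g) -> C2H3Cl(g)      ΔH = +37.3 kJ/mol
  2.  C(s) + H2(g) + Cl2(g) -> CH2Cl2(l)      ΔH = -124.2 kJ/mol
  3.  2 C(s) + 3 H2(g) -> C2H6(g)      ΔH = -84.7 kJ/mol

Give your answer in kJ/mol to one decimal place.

eq. 1 reversed and × 3: (-3)·(+37.3) = -111.9 kJ/mol
eq. 2 as written: -124.2 kJ/mol
eq. 3 as written: -84.7 kJ/mol
ΔH = (-3)·(+37.3) + (1)·(-124.2) + (1)·(-84.7) = -320.8 kJ/mol

ΔH = -320.8 kJ/mol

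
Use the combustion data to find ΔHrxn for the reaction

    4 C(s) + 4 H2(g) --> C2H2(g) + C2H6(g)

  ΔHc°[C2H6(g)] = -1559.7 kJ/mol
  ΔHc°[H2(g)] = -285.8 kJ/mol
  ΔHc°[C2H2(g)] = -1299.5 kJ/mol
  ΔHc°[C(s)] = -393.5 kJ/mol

ΔHrxn = 142.0 kJ/mol

With combustion enthalpies, reactants minus products:
= [4·(-393.5) + 4·(-285.8)] − [1·(-1299.5) + 1·(-1559.7)]
= 142.0 kJ/mol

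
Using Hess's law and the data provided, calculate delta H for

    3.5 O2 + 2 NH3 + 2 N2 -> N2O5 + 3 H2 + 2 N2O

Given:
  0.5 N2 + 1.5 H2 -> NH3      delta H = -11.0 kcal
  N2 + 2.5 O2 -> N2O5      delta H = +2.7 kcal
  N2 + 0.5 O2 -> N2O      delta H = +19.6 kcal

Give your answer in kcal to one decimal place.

delta H = 63.9 kcal

equation 1 reversed and × 2 (reverse to put NH3 on the reactant side; scale by 2 for the 2 NH3): (-2)·(-11.0) = +22.0 kcal
equation 2 as written (N2O5 already on the product side): +2.7 kcal
equation 3 × 2 (scale by 2 for the 2 N2O): (2)·(+19.6) = +39.2 kcal
delta H = (+22.0) + (+2.7) + (+39.2) = 63.9 kcal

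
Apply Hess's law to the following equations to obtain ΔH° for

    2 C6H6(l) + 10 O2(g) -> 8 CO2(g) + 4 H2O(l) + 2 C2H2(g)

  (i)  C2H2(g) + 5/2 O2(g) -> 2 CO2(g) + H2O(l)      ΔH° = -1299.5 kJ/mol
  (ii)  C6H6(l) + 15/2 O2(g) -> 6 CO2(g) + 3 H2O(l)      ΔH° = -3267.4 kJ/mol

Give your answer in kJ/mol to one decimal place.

ΔH° = -3935.8 kJ/mol

(i) reversed and × 2: (-2)·(-1299.5) = +2599.0 kJ/mol
(ii) × 2: (2)·(-3267.4) = -6534.8 kJ/mol
Since enthalpy is a state function, ΔH° = (+2599.0) + (-6534.8) = -3935.8 kJ/mol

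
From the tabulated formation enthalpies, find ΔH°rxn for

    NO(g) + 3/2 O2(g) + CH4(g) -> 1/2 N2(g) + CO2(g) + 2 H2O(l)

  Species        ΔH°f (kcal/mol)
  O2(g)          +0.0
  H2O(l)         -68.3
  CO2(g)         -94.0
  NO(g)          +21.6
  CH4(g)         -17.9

Products: 1/2·(+0.0) + 1·(-94.0) + 2·(-68.3) = -230.6
Reactants: 1·(+21.6) + 3/2·(+0.0) + 1·(-17.9) = +3.7
ΔH°rxn = (-230.6) − (+3.7) = -234.3 kcal/mol

ΔH°rxn = -234.3 kcal/mol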